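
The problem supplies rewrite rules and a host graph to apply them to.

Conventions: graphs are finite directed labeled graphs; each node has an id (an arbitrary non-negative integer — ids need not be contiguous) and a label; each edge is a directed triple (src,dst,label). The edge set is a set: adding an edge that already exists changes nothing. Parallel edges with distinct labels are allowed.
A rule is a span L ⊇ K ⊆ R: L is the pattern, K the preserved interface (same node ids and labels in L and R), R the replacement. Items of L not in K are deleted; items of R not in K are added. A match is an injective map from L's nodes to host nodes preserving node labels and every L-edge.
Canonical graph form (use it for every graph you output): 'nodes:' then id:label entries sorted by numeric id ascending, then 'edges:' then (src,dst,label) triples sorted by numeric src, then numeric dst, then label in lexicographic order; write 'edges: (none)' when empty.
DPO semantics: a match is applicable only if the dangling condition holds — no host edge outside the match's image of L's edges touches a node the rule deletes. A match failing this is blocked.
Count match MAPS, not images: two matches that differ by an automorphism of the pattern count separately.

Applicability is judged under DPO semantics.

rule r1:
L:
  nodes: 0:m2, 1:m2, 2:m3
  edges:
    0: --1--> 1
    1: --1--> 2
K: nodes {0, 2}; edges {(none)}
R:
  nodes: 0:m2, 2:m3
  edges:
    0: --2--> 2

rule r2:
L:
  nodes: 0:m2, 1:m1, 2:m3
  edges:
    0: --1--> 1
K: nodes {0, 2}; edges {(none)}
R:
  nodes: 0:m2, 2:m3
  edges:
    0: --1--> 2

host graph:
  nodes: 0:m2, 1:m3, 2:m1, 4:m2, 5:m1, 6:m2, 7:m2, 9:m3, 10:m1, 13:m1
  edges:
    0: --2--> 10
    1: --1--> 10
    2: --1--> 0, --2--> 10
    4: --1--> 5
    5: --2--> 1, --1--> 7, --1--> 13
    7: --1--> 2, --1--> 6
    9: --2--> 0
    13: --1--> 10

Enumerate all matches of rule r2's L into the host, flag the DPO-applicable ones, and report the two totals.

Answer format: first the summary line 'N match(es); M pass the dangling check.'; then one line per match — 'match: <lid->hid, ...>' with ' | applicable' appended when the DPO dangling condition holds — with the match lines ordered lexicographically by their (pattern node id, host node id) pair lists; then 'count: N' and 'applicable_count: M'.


4 match(es); 0 pass the dangling check.
match: 0->4, 1->5, 2->1
match: 0->4, 1->5, 2->9
match: 0->7, 1->2, 2->1
match: 0->7, 1->2, 2->9
count: 4
applicable_count: 0


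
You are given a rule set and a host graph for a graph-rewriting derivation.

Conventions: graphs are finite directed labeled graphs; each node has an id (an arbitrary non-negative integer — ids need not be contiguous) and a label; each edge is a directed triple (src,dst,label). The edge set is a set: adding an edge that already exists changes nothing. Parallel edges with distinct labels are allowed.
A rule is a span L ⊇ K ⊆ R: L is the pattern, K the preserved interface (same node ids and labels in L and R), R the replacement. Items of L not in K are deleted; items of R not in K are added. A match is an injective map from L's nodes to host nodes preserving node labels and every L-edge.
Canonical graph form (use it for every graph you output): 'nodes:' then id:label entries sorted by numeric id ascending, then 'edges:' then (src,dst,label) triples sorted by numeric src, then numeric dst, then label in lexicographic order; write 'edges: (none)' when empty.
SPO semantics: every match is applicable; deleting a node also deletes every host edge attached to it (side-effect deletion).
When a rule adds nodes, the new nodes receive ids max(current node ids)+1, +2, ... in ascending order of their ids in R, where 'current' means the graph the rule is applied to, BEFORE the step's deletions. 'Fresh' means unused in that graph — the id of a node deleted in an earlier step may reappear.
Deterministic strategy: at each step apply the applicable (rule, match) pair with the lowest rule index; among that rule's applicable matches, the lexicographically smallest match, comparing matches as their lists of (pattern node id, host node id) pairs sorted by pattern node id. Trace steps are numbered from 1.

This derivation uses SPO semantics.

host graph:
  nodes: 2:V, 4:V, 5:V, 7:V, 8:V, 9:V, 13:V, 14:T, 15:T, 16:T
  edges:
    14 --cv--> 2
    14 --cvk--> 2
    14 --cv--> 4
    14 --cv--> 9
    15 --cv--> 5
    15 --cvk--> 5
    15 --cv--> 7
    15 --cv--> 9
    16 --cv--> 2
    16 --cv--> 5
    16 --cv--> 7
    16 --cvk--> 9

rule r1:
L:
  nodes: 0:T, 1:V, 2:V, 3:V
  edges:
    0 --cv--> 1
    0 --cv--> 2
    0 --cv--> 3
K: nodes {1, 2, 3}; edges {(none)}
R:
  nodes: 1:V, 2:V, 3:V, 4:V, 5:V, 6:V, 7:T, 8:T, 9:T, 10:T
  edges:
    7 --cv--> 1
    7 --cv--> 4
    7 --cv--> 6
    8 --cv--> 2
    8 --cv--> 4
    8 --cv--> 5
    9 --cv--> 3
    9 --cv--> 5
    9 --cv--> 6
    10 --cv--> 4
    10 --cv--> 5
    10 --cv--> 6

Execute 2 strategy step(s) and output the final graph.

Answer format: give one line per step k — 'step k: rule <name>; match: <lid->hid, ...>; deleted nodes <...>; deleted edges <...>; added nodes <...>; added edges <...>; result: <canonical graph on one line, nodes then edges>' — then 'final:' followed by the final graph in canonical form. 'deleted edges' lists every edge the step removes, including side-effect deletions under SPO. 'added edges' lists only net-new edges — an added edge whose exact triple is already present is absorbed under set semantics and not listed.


step 1: rule r1; match: 0->14, 1->2, 2->4, 3->9; deleted nodes 14; deleted edges (14,2,cv); (14,2,cvk); (14,4,cv); (14,9,cv); added nodes 17, 18, 19, 20, 21, 22, 23; added edges (20,2,cv); (20,17,cv); (20,19,cv); (21,4,cv); (21,17,cv); (21,18,cv); (22,9,cv); (22,18,cv); (22,19,cv); (23,17,cv); (23,18,cv); (23,19,cv); result: nodes: 2:V, 4:V, 5:V, 7:V, 8:V, 9:V, 13:V, 15:T, 16:T, 17:V, 18:V, 19:V, 20:T, 21:T, 22:T, 23:T edges: (15,5,cv); (15,5,cvk); (15,7,cv); (15,9,cv); (16,2,cv); (16,5,cv); (16,7,cv); (16,9,cvk); (20,2,cv); (20,17,cv); (20,19,cv); (21,4,cv); (21,17,cv); (21,18,cv); (22,9,cv); (22,18,cv); (22,19,cv); (23,17,cv); (23,18,cv); (23,19,cv)
step 2: rule r1; match: 0->15, 1->5, 2->7, 3->9; deleted nodes 15; deleted edges (15,5,cv); (15,5,cvk); (15,7,cv); (15,9,cv); added nodes 24, 25, 26, 27, 28, 29, 30; added edges (27,5,cv); (27,24,cv); (27,26,cv); (28,7,cv); (28,24,cv); (28,25,cv); (29,9,cv); (29,25,cv); (29,26,cv); (30,24,cv); (30,25,cv); (30,26,cv); result: nodes: 2:V, 4:V, 5:V, 7:V, 8:V, 9:V, 13:V, 16:T, 17:V, 18:V, 19:V, 20:T, 21:T, 22:T, 23:T, 24:V, 25:V, 26:V, 27:T, 28:T, 29:T, 30:T edges: (16,2,cv); (16,5,cv); (16,7,cv); (16,9,cvk); (20,2,cv); (20,17,cv); (20,19,cv); (21,4,cv); (21,17,cv); (21,18,cv); (22,9,cv); (22,18,cv); (22,19,cv); (23,17,cv); (23,18,cv); (23,19,cv); (27,5,cv); (27,24,cv); (27,26,cv); (28,7,cv); (28,24,cv); (28,25,cv); (29,9,cv); (29,25,cv); (29,26,cv); (30,24,cv); (30,25,cv); (30,26,cv)
final:
nodes: 2:V, 4:V, 5:V, 7:V, 8:V, 9:V, 13:V, 16:T, 17:V, 18:V, 19:V, 20:T, 21:T, 22:T, 23:T, 24:V, 25:V, 26:V, 27:T, 28:T, 29:T, 30:T
edges: (16,2,cv); (16,5,cv); (16,7,cv); (16,9,cvk); (20,2,cv); (20,17,cv); (20,19,cv); (21,4,cv); (21,17,cv); (21,18,cv); (22,9,cv); (22,18,cv); (22,19,cv); (23,17,cv); (23,18,cv); (23,19,cv); (27,5,cv); (27,24,cv); (27,26,cv); (28,7,cv); (28,24,cv); (28,25,cv); (29,9,cv); (29,25,cv); (29,26,cv); (30,24,cv); (30,25,cv); (30,26,cv)


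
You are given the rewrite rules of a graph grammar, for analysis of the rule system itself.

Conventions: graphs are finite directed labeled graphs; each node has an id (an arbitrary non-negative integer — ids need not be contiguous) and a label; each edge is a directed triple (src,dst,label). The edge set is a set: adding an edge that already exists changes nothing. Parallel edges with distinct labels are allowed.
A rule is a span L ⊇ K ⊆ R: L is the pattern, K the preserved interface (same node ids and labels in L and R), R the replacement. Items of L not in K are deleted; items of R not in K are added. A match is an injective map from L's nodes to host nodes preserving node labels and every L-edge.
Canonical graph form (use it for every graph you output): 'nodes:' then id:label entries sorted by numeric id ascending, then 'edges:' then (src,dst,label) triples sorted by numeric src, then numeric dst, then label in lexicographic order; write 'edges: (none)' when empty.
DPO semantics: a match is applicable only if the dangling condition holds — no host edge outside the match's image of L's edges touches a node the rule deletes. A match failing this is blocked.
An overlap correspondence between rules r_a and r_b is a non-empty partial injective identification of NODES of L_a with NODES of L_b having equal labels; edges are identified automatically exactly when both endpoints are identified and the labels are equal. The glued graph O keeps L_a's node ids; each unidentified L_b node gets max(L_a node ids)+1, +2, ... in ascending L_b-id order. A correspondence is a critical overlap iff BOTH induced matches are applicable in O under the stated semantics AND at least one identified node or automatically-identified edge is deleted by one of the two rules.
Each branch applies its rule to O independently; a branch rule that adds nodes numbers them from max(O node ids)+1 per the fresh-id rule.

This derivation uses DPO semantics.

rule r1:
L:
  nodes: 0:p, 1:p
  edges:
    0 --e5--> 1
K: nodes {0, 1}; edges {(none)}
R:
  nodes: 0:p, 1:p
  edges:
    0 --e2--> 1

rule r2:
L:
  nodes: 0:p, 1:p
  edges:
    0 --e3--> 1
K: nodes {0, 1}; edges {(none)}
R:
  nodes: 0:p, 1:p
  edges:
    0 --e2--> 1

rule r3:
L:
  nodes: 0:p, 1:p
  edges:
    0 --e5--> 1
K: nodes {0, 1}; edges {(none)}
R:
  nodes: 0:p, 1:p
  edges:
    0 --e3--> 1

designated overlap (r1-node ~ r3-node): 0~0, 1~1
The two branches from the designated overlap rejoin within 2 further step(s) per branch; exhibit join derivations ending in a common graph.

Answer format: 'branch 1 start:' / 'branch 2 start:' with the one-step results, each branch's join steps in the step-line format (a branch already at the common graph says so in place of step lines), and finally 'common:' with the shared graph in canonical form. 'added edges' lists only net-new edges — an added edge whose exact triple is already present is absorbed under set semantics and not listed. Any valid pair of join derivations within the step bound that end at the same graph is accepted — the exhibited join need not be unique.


branch 1 start:
nodes: 0:p, 1:p
edges: (0,1,e2)
branch 2 start:
nodes: 0:p, 1:p
edges: (0,1,e3)
branch 1: already at the common graph (0 steps)
branch 2 step 1: rule r2; match: 0->0, 1->1; deleted nodes (none); deleted edges (0,1,e3); added nodes (none); added edges (0,1,e2); result: nodes: 0:p, 1:p edges: (0,1,e2)
common:
nodes: 0:p, 1:p
edges: (0,1,e2)


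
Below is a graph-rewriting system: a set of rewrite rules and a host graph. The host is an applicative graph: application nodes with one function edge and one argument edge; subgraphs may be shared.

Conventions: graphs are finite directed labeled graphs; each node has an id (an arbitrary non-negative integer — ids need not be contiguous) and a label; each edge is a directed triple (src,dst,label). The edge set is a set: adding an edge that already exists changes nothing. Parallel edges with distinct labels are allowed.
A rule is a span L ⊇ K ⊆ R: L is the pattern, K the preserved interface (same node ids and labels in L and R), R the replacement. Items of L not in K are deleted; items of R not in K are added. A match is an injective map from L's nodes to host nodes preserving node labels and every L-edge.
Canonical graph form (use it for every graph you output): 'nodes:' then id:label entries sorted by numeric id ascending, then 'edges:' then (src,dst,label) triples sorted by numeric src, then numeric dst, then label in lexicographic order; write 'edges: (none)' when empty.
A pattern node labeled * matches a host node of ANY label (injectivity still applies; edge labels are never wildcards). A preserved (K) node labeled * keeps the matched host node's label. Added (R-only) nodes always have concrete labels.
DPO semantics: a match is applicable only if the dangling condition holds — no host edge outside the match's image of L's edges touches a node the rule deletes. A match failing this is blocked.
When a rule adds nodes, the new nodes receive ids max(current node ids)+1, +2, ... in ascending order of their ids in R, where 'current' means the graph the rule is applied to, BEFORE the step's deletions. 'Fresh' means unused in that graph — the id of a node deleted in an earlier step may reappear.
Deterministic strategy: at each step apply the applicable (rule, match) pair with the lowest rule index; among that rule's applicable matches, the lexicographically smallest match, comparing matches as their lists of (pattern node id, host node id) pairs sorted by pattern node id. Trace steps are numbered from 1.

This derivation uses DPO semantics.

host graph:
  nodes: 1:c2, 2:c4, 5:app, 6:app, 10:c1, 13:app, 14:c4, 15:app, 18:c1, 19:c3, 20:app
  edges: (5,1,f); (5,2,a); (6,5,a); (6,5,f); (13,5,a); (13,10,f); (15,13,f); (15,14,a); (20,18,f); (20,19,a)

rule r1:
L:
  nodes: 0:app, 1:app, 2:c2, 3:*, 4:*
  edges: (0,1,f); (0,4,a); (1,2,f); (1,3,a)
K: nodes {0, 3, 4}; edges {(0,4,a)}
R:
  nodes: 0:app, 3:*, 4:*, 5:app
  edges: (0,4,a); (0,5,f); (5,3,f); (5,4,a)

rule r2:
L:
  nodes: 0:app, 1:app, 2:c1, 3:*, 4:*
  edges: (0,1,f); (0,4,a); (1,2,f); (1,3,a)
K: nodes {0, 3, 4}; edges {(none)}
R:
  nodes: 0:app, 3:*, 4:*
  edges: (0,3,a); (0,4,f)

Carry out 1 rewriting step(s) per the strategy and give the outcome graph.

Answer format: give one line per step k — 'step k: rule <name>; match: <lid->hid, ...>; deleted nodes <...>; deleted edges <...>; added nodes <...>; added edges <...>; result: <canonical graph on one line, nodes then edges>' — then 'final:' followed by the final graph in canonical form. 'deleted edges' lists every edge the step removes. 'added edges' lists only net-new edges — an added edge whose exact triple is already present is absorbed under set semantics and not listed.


step 1: rule r2; match: 0->15, 1->13, 2->10, 3->5, 4->14; deleted nodes 10, 13; deleted edges (13,5,a); (13,10,f); (15,13,f); (15,14,a); added nodes (none); added edges (15,5,a); (15,14,f); result: nodes: 1:c2, 2:c4, 5:app, 6:app, 14:c4, 15:app, 18:c1, 19:c3, 20:app edges: (5,1,f); (5,2,a); (6,5,a); (6,5,f); (15,5,a); (15,14,f); (20,18,f); (20,19,a)
final:
nodes: 1:c2, 2:c4, 5:app, 6:app, 14:c4, 15:app, 18:c1, 19:c3, 20:app
edges: (5,1,f); (5,2,a); (6,5,a); (6,5,f); (15,5,a); (15,14,f); (20,18,f); (20,19,a)


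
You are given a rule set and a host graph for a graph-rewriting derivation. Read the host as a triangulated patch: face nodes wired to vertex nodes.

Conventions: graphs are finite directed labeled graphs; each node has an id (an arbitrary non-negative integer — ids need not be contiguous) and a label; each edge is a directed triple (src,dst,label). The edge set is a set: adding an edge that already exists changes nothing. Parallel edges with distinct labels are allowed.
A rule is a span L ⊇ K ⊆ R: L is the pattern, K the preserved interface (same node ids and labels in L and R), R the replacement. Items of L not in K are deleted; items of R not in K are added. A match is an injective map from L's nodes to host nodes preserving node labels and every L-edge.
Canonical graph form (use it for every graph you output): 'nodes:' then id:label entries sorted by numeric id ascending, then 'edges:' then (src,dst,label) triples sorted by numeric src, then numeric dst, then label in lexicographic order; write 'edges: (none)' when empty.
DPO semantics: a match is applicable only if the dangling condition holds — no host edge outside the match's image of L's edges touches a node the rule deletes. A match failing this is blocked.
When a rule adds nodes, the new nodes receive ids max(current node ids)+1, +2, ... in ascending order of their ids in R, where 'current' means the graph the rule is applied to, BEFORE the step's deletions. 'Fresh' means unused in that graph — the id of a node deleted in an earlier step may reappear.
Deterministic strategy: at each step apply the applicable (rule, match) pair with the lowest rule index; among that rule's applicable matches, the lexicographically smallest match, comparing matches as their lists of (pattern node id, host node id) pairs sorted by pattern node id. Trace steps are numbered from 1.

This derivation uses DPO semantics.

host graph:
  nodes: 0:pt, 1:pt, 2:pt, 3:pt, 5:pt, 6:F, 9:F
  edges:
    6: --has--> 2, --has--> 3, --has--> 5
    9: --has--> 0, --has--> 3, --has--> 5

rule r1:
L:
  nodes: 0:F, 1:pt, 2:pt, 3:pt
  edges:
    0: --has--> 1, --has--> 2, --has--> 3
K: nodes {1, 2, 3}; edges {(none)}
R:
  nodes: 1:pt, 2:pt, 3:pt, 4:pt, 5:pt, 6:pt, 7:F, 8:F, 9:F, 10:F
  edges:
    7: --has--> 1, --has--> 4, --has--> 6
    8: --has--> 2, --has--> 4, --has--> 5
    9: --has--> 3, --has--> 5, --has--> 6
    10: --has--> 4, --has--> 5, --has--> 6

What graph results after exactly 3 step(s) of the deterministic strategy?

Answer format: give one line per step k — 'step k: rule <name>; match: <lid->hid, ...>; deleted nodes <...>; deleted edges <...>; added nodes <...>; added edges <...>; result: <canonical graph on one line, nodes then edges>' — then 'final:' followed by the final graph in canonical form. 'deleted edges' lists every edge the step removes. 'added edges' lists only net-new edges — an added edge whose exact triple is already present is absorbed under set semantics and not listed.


step 1: rule r1; match: 0->6, 1->2, 2->3, 3->5; deleted nodes 6; deleted edges (6,2,has); (6,3,has); (6,5,has); added nodes 10, 11, 12, 13, 14, 15, 16; added edges (13,2,has); (13,10,has); (13,12,has); (14,3,has); (14,10,has); (14,11,has); (15,5,has); (15,11,has); (15,12,has); (16,10,has); (16,11,has); (16,12,has); result: nodes: 0:pt, 1:pt, 2:pt, 3:pt, 5:pt, 9:F, 10:pt, 11:pt, 12:pt, 13:F, 14:F, 15:F, 16:F edges: (9,0,has); (9,3,has); (9,5,has); (13,2,has); (13,10,has); (13,12,has); (14,3,has); (14,10,has); (14,11,has); (15,5,has); (15,11,has); (15,12,has); (16,10,has); (16,11,has); (16,12,has)
step 2: rule r1; match: 0->9, 1->0, 2->3, 3->5; deleted nodes 9; deleted edges (9,0,has); (9,3,has); (9,5,has); added nodes 17, 18, 19, 20, 21, 22, 23; added edges (20,0,has); (20,17,has); (20,19,has); (21,3,has); (21,17,has); (21,18,has); (22,5,has); (22,18,has); (22,19,has); (23,17,has); (23,18,has); (23,19,has); result: nodes: 0:pt, 1:pt, 2:pt, 3:pt, 5:pt, 10:pt, 11:pt, 12:pt, 13:F, 14:F, 15:F, 16:F, 17:pt, 18:pt, 19:pt, 20:F, 21:F, 22:F, 23:F edges: (13,2,has); (13,10,has); (13,12,has); (14,3,has); (14,10,has); (14,11,has); (15,5,has); (15,11,has); (15,12,has); (16,10,has); (16,11,has); (16,12,has); (20,0,has); (20,17,has); (20,19,has); (21,3,has); (21,17,has); (21,18,has); (22,5,has); (22,18,has); (22,19,has); (23,17,has); (23,18,has); (23,19,has)
step 3: rule r1; match: 0->13, 1->2, 2->10, 3->12; deleted nodes 13; deleted edges (13,2,has); (13,10,has); (13,12,has); added nodes 24, 25, 26, 27, 28, 29, 30; added edges (27,2,has); (27,24,has); (27,26,has); (28,10,has); (28,24,has); (28,25,has); (29,12,has); (29,25,has); (29,26,has); (30,24,has); (30,25,has); (30,26,has); result: nodes: 0:pt, 1:pt, 2:pt, 3:pt, 5:pt, 10:pt, 11:pt, 12:pt, 14:F, 15:F, 16:F, 17:pt, 18:pt, 19:pt, 20:F, 21:F, 22:F, 23:F, 24:pt, 25:pt, 26:pt, 27:F, 28:F, 29:F, 30:F edges: (14,3,has); (14,10,has); (14,11,has); (15,5,has); (15,11,has); (15,12,has); (16,10,has); (16,11,has); (16,12,has); (20,0,has); (20,17,has); (20,19,has); (21,3,has); (21,17,has); (21,18,has); (22,5,has); (22,18,has); (22,19,has); (23,17,has); (23,18,has); (23,19,has); (27,2,has); (27,24,has); (27,26,has); (28,10,has); (28,24,has); (28,25,has); (29,12,has); (29,25,has); (29,26,has); (30,24,has); (30,25,has); (30,26,has)
final:
nodes: 0:pt, 1:pt, 2:pt, 3:pt, 5:pt, 10:pt, 11:pt, 12:pt, 14:F, 15:F, 16:F, 17:pt, 18:pt, 19:pt, 20:F, 21:F, 22:F, 23:F, 24:pt, 25:pt, 26:pt, 27:F, 28:F, 29:F, 30:F
edges: (14,3,has); (14,10,has); (14,11,has); (15,5,has); (15,11,has); (15,12,has); (16,10,has); (16,11,has); (16,12,has); (20,0,has); (20,17,has); (20,19,has); (21,3,has); (21,17,has); (21,18,has); (22,5,has); (22,18,has); (22,19,has); (23,17,has); (23,18,has); (23,19,has); (27,2,has); (27,24,has); (27,26,has); (28,10,has); (28,24,has); (28,25,has); (29,12,has); (29,25,has); (29,26,has); (30,24,has); (30,25,has); (30,26,has)


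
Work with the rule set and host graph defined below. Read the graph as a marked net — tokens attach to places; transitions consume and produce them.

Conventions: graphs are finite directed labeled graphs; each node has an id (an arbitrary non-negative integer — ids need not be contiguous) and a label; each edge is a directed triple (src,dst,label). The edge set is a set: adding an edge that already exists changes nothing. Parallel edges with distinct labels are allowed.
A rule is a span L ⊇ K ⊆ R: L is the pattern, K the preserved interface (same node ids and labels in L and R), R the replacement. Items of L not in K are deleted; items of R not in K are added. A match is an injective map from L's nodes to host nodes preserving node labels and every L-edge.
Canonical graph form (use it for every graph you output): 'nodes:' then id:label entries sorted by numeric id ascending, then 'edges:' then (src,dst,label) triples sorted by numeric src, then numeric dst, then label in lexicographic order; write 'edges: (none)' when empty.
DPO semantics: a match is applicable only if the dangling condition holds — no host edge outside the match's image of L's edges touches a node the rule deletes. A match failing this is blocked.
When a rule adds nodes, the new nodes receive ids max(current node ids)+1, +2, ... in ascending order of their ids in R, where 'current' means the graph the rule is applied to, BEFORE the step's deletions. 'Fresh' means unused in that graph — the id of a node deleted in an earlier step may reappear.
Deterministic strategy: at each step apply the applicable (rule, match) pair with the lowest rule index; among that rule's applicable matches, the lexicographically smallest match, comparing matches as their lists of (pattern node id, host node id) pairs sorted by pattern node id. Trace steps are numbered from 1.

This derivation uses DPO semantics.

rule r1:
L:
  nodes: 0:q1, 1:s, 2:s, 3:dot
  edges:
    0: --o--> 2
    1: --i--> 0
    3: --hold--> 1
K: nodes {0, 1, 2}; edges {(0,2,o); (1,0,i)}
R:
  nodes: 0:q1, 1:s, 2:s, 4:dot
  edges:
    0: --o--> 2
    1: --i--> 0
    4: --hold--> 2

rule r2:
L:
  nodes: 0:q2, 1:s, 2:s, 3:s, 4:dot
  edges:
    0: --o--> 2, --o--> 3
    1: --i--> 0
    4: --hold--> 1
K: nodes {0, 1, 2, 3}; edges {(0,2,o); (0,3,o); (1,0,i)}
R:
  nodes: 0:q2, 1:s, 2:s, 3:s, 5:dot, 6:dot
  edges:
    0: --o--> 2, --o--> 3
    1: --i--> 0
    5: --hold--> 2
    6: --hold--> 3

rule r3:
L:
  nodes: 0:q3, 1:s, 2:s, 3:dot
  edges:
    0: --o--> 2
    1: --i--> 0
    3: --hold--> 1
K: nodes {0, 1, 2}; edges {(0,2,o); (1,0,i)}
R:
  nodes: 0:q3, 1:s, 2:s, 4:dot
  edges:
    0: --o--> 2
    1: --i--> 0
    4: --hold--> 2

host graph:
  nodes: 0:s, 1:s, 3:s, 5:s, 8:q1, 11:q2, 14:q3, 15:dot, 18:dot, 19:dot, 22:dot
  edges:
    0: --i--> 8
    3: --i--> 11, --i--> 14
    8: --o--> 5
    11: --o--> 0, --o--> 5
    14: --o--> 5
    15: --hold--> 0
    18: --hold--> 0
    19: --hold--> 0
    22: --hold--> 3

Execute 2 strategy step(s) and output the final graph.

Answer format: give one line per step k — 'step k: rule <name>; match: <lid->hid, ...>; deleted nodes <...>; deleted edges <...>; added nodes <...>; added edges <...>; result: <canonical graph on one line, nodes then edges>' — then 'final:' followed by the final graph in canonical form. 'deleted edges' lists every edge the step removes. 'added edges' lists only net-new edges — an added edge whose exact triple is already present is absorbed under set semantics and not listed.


step 1: rule r1; match: 0->8, 1->0, 2->5, 3->15; deleted nodes 15; deleted edges (15,0,hold); added nodes 23; added edges (23,5,hold); result: nodes: 0:s, 1:s, 3:s, 5:s, 8:q1, 11:q2, 14:q3, 18:dot, 19:dot, 22:dot, 23:dot edges: (0,8,i); (3,11,i); (3,14,i); (8,5,o); (11,0,o); (11,5,o); (14,5,o); (18,0,hold); (19,0,hold); (22,3,hold); (23,5,hold)
step 2: rule r1; match: 0->8, 1->0, 2->5, 3->18; deleted nodes 18; deleted edges (18,0,hold); added nodes 24; added edges (24,5,hold); result: nodes: 0:s, 1:s, 3:s, 5:s, 8:q1, 11:q2, 14:q3, 19:dot, 22:dot, 23:dot, 24:dot edges: (0,8,i); (3,11,i); (3,14,i); (8,5,o); (11,0,o); (11,5,o); (14,5,o); (19,0,hold); (22,3,hold); (23,5,hold); (24,5,hold)
final:
nodes: 0:s, 1:s, 3:s, 5:s, 8:q1, 11:q2, 14:q3, 19:dot, 22:dot, 23:dot, 24:dot
edges: (0,8,i); (3,11,i); (3,14,i); (8,5,o); (11,0,o); (11,5,o); (14,5,o); (19,0,hold); (22,3,hold); (23,5,hold); (24,5,hold)


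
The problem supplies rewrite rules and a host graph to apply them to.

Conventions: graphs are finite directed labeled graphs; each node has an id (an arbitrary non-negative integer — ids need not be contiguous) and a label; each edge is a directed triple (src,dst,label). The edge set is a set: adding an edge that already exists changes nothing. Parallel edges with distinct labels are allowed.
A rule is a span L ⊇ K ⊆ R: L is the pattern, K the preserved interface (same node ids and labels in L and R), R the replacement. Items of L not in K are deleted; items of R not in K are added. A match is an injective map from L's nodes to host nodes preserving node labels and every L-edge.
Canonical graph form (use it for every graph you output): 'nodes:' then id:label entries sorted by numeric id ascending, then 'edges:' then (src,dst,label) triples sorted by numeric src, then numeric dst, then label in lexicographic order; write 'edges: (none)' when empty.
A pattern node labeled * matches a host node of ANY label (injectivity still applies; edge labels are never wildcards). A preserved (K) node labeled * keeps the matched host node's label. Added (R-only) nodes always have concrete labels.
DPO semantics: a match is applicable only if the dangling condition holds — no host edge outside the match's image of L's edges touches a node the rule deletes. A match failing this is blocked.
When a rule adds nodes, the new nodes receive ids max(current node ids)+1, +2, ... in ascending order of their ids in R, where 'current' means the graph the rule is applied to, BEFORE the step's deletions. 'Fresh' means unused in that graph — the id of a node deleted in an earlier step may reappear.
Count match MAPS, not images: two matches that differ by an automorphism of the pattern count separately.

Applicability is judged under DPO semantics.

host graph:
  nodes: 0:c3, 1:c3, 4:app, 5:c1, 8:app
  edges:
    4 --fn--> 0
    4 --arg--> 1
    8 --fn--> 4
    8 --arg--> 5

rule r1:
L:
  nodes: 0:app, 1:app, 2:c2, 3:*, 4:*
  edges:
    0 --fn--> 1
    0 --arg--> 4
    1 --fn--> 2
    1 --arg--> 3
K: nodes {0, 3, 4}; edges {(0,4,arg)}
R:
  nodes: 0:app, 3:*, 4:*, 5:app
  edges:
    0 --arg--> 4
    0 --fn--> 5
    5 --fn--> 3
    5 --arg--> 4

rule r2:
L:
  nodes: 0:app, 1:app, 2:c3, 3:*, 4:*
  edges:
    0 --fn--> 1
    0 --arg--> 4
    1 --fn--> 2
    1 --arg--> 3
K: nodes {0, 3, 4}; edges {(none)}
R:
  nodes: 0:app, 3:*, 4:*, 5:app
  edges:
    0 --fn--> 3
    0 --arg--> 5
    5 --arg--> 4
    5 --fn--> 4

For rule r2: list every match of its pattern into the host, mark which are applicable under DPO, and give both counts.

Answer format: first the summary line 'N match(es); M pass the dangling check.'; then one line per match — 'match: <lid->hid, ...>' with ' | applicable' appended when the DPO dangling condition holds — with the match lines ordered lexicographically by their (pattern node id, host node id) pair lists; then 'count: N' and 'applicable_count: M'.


1 match(es); 1 pass the dangling check.
match: 0->8, 1->4, 2->0, 3->1, 4->5 | applicable
count: 1
applicable_count: 1


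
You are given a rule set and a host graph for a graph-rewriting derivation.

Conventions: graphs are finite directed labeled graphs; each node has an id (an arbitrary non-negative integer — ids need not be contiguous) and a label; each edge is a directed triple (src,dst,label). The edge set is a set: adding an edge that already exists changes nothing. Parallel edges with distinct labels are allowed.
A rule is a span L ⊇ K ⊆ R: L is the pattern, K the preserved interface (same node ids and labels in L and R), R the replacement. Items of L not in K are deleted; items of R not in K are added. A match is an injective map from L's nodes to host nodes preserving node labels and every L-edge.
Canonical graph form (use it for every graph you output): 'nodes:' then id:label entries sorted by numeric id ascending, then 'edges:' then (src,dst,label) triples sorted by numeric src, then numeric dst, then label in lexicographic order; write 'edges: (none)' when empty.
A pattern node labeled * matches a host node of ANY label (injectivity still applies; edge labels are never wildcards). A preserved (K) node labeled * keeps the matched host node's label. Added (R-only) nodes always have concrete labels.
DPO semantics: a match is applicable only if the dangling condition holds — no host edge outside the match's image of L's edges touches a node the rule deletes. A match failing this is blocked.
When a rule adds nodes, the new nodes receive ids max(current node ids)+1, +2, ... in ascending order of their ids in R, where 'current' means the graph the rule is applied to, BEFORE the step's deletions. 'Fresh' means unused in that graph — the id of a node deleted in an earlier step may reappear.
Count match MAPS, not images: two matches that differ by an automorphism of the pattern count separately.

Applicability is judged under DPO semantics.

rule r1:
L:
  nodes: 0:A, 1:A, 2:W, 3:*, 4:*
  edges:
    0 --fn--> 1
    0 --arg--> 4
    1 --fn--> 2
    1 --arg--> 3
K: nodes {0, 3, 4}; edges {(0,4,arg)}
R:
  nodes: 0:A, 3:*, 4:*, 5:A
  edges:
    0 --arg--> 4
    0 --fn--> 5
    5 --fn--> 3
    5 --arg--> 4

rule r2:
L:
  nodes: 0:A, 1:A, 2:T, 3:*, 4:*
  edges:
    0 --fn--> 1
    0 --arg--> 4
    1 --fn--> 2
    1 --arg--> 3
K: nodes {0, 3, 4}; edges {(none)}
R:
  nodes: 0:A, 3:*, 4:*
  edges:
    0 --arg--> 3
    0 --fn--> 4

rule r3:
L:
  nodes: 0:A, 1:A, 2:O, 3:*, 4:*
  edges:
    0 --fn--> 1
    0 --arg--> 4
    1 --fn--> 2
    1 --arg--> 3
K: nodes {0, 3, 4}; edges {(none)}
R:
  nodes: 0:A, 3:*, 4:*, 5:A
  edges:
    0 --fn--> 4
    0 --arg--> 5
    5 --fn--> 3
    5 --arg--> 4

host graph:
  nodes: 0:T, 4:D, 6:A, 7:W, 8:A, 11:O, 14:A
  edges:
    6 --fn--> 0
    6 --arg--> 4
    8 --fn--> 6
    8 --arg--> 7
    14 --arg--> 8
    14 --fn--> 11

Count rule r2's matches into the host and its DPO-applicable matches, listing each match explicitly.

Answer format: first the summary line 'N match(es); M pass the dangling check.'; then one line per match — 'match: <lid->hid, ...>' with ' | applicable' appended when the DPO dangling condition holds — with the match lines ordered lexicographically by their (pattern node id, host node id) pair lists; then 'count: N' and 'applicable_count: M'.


1 match(es); 1 pass the dangling check.
match: 0->8, 1->6, 2->0, 3->4, 4->7 | applicable
count: 1
applicable_count: 1


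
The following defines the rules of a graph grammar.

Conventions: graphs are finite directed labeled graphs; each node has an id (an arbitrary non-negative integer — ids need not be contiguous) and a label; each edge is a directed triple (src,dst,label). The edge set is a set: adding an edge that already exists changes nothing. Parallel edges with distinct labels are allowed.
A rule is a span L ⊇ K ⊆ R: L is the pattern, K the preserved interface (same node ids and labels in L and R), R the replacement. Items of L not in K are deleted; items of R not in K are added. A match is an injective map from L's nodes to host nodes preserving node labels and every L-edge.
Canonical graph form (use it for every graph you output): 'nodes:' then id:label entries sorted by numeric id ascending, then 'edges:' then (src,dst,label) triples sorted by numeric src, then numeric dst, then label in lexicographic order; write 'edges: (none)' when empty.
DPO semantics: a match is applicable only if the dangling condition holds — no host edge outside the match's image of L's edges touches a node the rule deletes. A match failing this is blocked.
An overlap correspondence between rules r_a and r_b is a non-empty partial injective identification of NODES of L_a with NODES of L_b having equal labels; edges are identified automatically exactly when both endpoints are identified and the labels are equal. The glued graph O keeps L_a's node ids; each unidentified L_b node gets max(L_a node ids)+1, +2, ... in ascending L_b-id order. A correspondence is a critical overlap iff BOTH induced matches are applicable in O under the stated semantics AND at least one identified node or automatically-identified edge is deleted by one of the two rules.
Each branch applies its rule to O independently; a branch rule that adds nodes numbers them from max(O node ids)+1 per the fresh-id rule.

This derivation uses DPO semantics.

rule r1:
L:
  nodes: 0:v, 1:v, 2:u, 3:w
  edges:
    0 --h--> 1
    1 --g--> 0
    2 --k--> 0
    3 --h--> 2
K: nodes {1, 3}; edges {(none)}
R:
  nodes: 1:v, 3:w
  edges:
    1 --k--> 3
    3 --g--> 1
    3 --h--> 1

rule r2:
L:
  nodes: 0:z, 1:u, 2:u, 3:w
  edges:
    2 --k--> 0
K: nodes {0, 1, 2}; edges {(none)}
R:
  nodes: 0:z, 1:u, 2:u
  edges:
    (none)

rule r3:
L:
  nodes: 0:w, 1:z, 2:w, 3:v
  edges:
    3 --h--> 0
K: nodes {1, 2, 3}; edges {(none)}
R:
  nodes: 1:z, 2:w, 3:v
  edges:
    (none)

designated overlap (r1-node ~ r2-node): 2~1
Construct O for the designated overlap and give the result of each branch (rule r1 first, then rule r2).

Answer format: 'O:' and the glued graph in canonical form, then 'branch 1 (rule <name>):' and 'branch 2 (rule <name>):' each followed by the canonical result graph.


O:
nodes: 0:v, 1:v, 2:u, 3:w, 4:z, 5:u, 6:w
edges: (0,1,h); (1,0,g); (2,0,k); (3,2,h); (5,4,k)
branch 1 (rule r1):
nodes: 1:v, 3:w, 4:z, 5:u, 6:w
edges: (1,3,k); (3,1,g); (3,1,h); (5,4,k)
branch 2 (rule r2):
nodes: 0:v, 1:v, 2:u, 3:w, 4:z, 5:u
edges: (0,1,h); (1,0,g); (2,0,k); (3,2,h)


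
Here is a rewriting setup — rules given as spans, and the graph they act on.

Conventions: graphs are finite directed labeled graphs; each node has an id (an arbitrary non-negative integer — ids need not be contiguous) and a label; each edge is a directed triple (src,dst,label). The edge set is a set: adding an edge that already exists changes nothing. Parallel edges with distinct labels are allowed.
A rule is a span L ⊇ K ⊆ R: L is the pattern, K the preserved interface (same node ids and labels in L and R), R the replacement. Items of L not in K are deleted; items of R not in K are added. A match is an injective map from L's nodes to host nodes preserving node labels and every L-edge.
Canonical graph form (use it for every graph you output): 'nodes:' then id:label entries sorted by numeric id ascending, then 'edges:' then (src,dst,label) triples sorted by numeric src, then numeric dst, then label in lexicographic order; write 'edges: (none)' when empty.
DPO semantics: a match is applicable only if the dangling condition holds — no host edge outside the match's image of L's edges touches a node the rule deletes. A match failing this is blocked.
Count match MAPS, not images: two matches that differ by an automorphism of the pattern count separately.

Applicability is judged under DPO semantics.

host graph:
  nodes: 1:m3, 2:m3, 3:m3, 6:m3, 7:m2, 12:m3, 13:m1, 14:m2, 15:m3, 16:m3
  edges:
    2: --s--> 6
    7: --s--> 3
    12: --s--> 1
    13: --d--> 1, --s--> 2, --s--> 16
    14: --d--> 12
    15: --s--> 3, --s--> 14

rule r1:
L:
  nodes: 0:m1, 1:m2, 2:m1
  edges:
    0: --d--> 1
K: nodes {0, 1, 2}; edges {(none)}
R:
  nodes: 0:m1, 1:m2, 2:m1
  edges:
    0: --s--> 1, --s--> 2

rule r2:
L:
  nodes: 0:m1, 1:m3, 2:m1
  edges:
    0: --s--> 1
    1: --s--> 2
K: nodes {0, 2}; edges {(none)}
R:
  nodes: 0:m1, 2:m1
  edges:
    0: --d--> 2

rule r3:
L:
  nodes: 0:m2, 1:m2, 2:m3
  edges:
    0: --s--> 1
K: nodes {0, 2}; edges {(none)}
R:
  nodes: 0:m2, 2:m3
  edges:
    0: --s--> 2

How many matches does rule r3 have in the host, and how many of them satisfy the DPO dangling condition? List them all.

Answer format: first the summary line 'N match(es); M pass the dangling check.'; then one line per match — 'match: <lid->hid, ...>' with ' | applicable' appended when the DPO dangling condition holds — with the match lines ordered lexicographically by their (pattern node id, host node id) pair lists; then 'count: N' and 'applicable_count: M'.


0 match(es); 0 pass the dangling check.
count: 0
applicable_count: 0


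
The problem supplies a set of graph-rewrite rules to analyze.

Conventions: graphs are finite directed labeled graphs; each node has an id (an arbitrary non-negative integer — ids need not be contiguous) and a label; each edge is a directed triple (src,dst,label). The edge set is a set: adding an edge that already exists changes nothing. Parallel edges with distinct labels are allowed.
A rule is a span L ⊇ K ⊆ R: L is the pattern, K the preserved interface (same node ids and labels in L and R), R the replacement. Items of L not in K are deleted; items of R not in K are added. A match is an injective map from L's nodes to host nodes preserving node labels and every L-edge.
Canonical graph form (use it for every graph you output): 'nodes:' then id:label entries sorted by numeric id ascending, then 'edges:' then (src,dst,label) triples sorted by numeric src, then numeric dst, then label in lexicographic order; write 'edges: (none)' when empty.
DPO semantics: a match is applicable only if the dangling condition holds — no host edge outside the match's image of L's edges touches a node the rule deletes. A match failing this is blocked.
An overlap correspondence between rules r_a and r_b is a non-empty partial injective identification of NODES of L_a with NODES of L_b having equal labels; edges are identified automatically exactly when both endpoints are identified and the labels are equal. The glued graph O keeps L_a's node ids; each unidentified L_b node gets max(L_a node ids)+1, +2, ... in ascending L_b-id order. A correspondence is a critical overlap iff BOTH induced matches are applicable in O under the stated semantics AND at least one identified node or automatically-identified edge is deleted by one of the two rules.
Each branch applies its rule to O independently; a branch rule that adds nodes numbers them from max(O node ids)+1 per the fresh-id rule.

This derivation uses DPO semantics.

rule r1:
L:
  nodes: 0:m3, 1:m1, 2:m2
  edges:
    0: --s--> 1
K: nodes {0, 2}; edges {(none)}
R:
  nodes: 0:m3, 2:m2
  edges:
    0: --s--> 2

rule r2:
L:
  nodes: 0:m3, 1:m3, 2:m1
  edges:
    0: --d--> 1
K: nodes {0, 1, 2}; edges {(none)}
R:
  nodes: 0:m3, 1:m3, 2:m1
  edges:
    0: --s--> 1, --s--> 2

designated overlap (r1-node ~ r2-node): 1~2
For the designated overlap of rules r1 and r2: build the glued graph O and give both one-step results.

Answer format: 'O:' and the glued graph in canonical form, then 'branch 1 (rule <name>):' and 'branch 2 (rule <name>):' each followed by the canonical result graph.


O:
nodes: 0:m3, 1:m1, 2:m2, 3:m3, 4:m3
edges: (0,1,s); (3,4,d)
branch 1 (rule r1):
nodes: 0:m3, 2:m2, 3:m3, 4:m3
edges: (0,2,s); (3,4,d)
branch 2 (rule r2):
nodes: 0:m3, 1:m1, 2:m2, 3:m3, 4:m3
edges: (0,1,s); (3,1,s); (3,4,s)


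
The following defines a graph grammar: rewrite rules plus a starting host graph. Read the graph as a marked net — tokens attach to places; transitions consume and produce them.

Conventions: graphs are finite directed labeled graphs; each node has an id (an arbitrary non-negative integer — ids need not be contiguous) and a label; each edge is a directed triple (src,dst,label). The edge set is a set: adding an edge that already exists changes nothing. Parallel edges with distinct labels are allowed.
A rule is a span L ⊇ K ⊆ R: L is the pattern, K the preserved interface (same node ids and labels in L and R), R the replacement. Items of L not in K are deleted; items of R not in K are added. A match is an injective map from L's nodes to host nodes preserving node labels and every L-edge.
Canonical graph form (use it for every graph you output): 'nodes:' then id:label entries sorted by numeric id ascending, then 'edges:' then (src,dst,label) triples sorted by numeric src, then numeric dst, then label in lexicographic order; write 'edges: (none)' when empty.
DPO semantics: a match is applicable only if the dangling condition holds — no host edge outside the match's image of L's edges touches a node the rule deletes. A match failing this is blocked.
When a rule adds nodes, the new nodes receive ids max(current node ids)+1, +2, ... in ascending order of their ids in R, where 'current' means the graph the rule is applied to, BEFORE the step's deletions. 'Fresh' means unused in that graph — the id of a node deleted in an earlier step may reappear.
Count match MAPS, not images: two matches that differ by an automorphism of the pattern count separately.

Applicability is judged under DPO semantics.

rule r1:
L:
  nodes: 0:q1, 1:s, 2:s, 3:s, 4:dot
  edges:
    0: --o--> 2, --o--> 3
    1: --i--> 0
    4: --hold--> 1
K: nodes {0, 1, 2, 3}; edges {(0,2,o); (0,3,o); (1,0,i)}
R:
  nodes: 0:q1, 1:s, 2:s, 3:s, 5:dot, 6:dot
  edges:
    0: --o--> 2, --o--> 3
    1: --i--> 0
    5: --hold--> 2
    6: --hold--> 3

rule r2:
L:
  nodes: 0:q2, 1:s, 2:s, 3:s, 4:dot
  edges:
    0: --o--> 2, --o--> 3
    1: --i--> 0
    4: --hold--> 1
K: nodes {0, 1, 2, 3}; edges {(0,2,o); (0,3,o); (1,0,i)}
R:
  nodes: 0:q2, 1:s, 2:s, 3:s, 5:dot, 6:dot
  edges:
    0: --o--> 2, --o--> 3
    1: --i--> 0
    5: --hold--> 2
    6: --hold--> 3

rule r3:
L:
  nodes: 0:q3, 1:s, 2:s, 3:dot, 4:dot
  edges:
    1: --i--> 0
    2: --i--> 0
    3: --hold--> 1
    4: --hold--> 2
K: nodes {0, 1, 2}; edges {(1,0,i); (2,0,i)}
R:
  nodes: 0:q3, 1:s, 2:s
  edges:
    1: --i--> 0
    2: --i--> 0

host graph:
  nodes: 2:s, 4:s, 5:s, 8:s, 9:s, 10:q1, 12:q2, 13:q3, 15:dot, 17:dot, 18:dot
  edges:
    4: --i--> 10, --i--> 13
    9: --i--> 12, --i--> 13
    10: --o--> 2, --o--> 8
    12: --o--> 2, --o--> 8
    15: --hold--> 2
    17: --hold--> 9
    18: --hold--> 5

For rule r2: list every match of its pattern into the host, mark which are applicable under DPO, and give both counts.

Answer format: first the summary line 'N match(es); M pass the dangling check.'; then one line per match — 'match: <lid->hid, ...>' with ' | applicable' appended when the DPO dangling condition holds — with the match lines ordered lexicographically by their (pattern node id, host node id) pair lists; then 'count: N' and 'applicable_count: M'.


2 match(es); 2 pass the dangling check.
match: 0->12, 1->9, 2->2, 3->8, 4->17 | applicable
match: 0->12, 1->9, 2->8, 3->2, 4->17 | applicable
count: 2
applicable_count: 2
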